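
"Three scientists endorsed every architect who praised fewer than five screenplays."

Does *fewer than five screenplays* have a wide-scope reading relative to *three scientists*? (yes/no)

The target quantifier *fewer than five screenplays* is part of the relative clause *who praised fewer than five screenplays* modifying *every architect*.
Relative clauses block scope extraction: QR cannot target a position outside the modified NP.
*fewer than five screenplays* > *three scientists* would require crossing that boundary, which is illicit.

No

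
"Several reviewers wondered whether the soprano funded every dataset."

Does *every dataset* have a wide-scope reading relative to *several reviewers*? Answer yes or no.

*every dataset* is embedded in the embedded question *whether the soprano funded every dataset*.
An indirect question is a wh-island; the filled [Spec,CP] blocks QR across the CP edge.
*every dataset* is confined to the island and cannot take scope over *several reviewers*.

No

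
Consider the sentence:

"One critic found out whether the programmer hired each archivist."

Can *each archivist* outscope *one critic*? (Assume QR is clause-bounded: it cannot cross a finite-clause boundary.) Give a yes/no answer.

The DP *each archivist* is contained in the embedded question *whether the programmer hired each archivist*.
QR across an interrogative CP boundary is ruled out as a wh-island violation.
So *each archivist* cannot raise to a position above *one critic*.

No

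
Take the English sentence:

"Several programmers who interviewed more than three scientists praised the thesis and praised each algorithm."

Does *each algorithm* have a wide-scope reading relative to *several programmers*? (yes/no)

No

The target quantifier *each algorithm* is part of one conjunct of the coordinate structure (*praised each algorithm*).
A quantifier cannot raise out of one conjunct of a coordination across the whole coordinate structure — the CSC applies to QR.
So *each algorithm* cannot raise to a position above *several programmers*.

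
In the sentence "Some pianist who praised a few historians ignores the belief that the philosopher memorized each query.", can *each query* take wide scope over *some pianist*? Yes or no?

No

The DP *each query* is contained in the complex NP *the belief that the philosopher memorized each query*.
Noun-complement clauses are scope islands (the Complex NP Constraint): a quantifier inside one cannot scope into the matrix.
The inverse ordering *each query* > *some pianist* is therefore underivable.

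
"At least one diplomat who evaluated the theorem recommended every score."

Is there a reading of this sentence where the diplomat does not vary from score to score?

This is the *at least one diplomat* > *every score* reading.
That is the surface-scope ordering, which is always one of the available readings — island constraints only ever restrict inverse scope.

Yes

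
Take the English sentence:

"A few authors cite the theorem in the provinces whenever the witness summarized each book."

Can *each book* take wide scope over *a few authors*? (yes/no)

No

The DP *each book* is contained in the adjunct clause *whenever the witness summarized each book*.
Adverbial clauses are not L-marked, so they are barriers for QR — the quantifier cannot escape the adjunct.
So *each book* cannot raise high enough to outscope *a few authors*; only the surface ordering *a few authors* > *each book* is available.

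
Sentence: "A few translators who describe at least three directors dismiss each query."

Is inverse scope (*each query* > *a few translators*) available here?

*each query* is a matrix argument; only *a few translators* is modified by the relative clause *who describe at least three directors*, so the RC island is irrelevant to the target quantifier.
QR within a single clause is free, so the lower quantifier may take scope over the higher one.

Yes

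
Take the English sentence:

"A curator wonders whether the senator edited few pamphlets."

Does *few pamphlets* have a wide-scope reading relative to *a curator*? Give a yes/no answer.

No

Structurally, *few pamphlets* is inside the embedded question *whether the senator edited few pamphlets*.
An indirect question is a wh-island; the filled [Spec,CP] blocks QR across the CP edge.
So the wide-scope reading for *few pamphlets* is blocked.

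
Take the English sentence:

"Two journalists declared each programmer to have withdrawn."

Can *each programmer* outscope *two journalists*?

Yes

The ECM infinitive is scope-transparent — *each programmer* is free to raise above *two journalists*.
QR within a single clause is free, so the lower quantifier may take scope over the higher one.
Both orderings are possible: *two journalists* > *each programmer* and *each programmer* > *two journalists*.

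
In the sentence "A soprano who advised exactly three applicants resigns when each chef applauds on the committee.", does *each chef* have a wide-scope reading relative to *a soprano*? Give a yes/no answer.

No

Structurally, *each chef* is inside the adjunct clause *when each chef applauds on the committee*.
Adjunct clauses are scope islands: a quantifier inside an adjunct cannot raise into the matrix clause.
*each chef* > *a soprano* would require crossing that boundary, which is illicit.
(Only the surface reading survives: one fixed soprano with respect to all the relevant chefs.)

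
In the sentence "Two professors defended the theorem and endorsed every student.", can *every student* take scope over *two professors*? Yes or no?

The DP *every student* is contained in one conjunct of the coordinate structure (*endorsed every student*).
QR out of a conjunct would have to apply non-ATB, which the CSC forbids.
So *every student* cannot raise high enough to outscope *two professors*; only the surface ordering *two professors* > *every student* is available.

No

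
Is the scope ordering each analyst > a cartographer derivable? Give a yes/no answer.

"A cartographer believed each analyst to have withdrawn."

The ECM infinitive is scope-transparent — *each analyst* is free to raise above *a cartographer*.
With no island boundary between them, the object can take inverse scope over the subject via ordinary QR within the clause.

Yes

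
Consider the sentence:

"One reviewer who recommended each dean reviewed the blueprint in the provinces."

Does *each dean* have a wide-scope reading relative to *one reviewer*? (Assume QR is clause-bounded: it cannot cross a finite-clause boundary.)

The DP *each dean* is contained in the relative clause *who recommended each dean*.
QR out of a relative clause is ruled out by the relative-clause island constraint.
So *each dean* cannot raise high enough to outscope *one reviewer*; only the surface ordering *one reviewer* > *each dean* is available.
(Only the surface reading survives: one fixed reviewer with respect to all the relevant deans.)

No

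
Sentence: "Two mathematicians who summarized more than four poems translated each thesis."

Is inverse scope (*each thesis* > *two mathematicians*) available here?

*each thesis* is a matrix argument; only *two mathematicians* is modified by the relative clause *who summarized more than four poems*, so the RC island is irrelevant to the target quantifier.
With no island boundary between them, the object can take inverse scope over the subject via ordinary QR within the clause.
So *each thesis* > *two mathematicians* is among the available readings.

Yes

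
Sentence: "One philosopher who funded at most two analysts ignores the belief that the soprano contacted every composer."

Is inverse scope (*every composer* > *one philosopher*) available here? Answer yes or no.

*every composer* sits inside the complex NP *the belief that the soprano contacted every composer*.
A that-clause complement to a noun is an island; QR cannot cross the NP boundary.
Hence only narrow scope for *every composer* (under *one philosopher*) survives.

No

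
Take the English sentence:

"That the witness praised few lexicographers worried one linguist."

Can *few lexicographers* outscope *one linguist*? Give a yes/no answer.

*few lexicographers* is embedded in the sentential subject *that the witness praised few lexicographers*.
The subject-island constraint blocks QR out of a clausal subject.
*few lexicographers* is confined to the island and cannot take scope over *one linguist*.

No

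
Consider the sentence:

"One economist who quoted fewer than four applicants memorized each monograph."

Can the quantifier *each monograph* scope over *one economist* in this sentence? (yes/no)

The RC *who quoted fewer than four applicants* is an island, but *each monograph* is not inside it — it is the matrix object, a clausemate of *one economist*.
Ordinary QR to a clause-peripheral position gives the wide-scope LF for the lower DP.

Yes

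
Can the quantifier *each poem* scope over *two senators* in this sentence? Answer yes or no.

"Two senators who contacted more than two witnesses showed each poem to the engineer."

Yes

The RC *who contacted more than two witnesses* is an island, but *each poem* is not inside it — it is the matrix object, a clausemate of *two senators*.
Ordinary QR to a clause-peripheral position gives the wide-scope LF for the lower DP.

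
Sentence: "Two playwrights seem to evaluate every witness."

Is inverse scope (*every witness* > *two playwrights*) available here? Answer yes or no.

The matrix predicate is a raising verb, whose infinitival complement is not a scope island — *every witness* can QR into the matrix clause.
Since no island is crossed, the inverse ordering is licensed alongside surface scope.

Yes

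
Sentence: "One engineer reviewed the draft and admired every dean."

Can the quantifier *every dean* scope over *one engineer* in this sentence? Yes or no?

No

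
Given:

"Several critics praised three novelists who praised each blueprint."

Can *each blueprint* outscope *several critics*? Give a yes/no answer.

No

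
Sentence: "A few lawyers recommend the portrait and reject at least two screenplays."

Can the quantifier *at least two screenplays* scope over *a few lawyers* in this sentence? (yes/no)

*at least two screenplays* occurs within one conjunct of the coordinate structure (*reject at least two screenplays*).
A quantifier cannot raise out of one conjunct of a coordination across the whole coordinate structure — the CSC applies to QR.
There is no licit LF on which *at least two screenplays* c-commands *a few lawyers*.

No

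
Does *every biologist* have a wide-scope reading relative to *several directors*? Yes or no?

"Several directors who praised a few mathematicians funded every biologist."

The relative clause *who praised a few mathematicians* modifies *several directors*, but *every biologist* is not inside that relative clause — it is an argument of the matrix verb.
No island intervenes, so both surface and inverse scope are derivable.

Yes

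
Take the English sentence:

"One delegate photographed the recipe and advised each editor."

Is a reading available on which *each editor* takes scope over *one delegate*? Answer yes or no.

No

*each editor* is embedded in one conjunct of the coordinate structure (*advised each editor*).
Coordinate structures are islands for non-across-the-board movement, QR included.
*each editor* is confined to the island and cannot take scope over *one delegate*.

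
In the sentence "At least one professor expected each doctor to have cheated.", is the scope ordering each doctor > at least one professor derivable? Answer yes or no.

Yes

*each doctor* is the subject of an ECM infinitive — the infinitival complement of an ECM verb is not a scope island, so *each doctor* can raise into the matrix clause.
Nothing blocks QR of the lower DP to a position above the higher one, so inverse scope is available.
So *each doctor* > *at least one professor* is among the available readings.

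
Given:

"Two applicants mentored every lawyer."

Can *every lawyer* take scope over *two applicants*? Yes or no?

Yes

*every lawyer* is the matrix object and *two applicants* the matrix subject; the two are clausemates.
Clause-internal QR can adjoin the lower DP above the subject, yielding the inverse reading.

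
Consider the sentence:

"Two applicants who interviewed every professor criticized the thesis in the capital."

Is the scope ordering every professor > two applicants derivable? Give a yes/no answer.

No

*every professor* sits inside the relative clause *who interviewed every professor*.
A relative clause is a scope island — quantifier raising cannot cross its boundary.
*every professor* is confined to the island and cannot take scope over *two applicants*.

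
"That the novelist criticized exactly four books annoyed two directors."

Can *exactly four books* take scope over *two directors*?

*exactly four books* sits inside the sentential subject *that the novelist criticized exactly four books*.
Sentential subjects are islands: a quantifier inside the subject clause cannot raise over the matrix predicate.
The ordering *exactly four books* > *two directors* is therefore underivable.

No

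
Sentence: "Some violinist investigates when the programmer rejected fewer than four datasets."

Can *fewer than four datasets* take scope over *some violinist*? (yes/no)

Structurally, *fewer than four datasets* is inside the embedded question *when the programmer rejected fewer than four datasets*.
The wh-island constraint blocks QR out of an embedded interrogative.
The inverse ordering *fewer than four datasets* > *some violinist* is therefore underivable.

No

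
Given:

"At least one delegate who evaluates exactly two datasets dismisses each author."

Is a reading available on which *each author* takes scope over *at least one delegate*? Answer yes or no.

*each author* is a matrix argument; only *at least one delegate* is modified by the relative clause *who evaluates exactly two datasets*, so the RC island is irrelevant to the target quantifier.
Nothing blocks QR of the lower DP to a position above the higher one, so inverse scope is available.

Yes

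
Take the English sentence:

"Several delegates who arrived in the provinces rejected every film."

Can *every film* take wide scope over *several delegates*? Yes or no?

*every film* sits in the matrix clause, not in the relative clause on *several delegates*.
Nothing blocks QR of the lower DP to a position above the higher one, so inverse scope is available.

Yes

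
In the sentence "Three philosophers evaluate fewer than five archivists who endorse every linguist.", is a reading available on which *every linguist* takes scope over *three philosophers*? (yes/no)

No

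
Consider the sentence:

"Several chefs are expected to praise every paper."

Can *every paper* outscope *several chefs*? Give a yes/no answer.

Raising constructions are monoclausal for scope purposes; *every paper* is not separated from *several chefs* by any island.
With no island boundary between them, the object can take inverse scope over the subject via ordinary QR within the clause.
So *every paper* > *several chefs* is among the available readings.

Yes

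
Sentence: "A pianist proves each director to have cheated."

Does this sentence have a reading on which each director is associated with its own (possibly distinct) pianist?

Yes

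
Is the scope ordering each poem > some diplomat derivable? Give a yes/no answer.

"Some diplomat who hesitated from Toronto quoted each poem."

Yes

Although the sentence contains a relative clause (*who hesitated from Toronto*), *each poem* is outside it, in the matrix VP.
Since no island is crossed, the inverse ordering is licensed alongside surface scope.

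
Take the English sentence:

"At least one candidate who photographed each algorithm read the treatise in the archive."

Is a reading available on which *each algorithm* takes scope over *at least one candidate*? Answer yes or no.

*each algorithm* sits inside the relative clause *who photographed each algorithm*.
Relative clauses block scope extraction: QR cannot target a position outside the modified NP.
So the wide-scope reading for *each algorithm* is blocked.
(Only the surface reading survives: one fixed candidate with respect to all the relevant algorithms.)

No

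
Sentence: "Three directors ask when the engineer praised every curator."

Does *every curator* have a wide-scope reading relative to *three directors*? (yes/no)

*every curator* sits inside the embedded question *when the engineer praised every curator*.
Embedded questions are wh-islands: a quantifier inside an indirect question cannot QR into the matrix clause.
The inverse ordering *every curator* > *three directors* is therefore underivable.

No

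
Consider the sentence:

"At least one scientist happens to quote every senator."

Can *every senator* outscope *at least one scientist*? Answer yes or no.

*every senator* is inside a raising infinitive, which is transparent to QR (no CP barrier), so it behaves as a matrix argument.
Clause-internal QR can adjoin the lower DP above the subject, yielding the inverse reading.
So *every senator* > *at least one scientist* is among the available readings.

Yes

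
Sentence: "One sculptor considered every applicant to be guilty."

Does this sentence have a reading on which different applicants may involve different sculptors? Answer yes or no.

Yes

The described interpretation is the *every applicant* > *one sculptor* scoping.
This is an ECM construction: *every applicant* is the infinitival subject, Case-marked by the matrix verb, and the infinitive is transparent for QR.
Since no island is crossed, the inverse ordering is licensed alongside surface scope.
So *every applicant* > *one sculptor* is among the available readings.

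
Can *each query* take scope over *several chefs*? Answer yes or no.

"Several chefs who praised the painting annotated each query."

Yes

*each query* sits in the matrix clause, not in the relative clause on *several chefs*.
Since no island is crossed, the inverse ordering is licensed alongside surface scope.
Both orderings are possible: *several chefs* > *each query* and *each query* > *several chefs*.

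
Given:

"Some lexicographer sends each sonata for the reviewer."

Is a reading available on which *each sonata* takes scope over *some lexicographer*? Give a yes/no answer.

*each sonata* is the matrix object and *some lexicographer* the matrix subject; the two are clausemates.
QR within a single clause is free, so the lower quantifier may take scope over the higher one.

Yes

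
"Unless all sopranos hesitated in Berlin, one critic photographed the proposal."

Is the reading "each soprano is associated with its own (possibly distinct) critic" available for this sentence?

This is the *all sopranos* > *one critic* reading.
*all sopranos* sits inside the adjunct clause *unless all sopranos hesitated in Berlin*.
Since the clause is an adjunct (not a complement), the Adjunct Condition blocks QR across its edge.
So the wide-scope reading for *all sopranos* is blocked.

No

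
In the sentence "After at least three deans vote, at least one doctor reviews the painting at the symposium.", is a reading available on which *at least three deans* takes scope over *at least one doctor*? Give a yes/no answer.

Structurally, *at least three deans* is inside the adjunct clause *after at least three deans vote*.
Adverbial clauses are not L-marked, so they are barriers for QR — the quantifier cannot escape the adjunct.
*at least three deans* is confined to the island and cannot take scope over *at least one doctor*.

No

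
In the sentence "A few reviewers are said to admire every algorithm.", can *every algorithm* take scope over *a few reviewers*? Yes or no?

Yes

The matrix predicate is a raising verb, whose infinitival complement is not a scope island — *every algorithm* can QR into the matrix clause.
Clause-internal QR can adjoin the lower DP above the subject, yielding the inverse reading.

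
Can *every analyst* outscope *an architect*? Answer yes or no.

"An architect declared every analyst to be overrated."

Yes

*every analyst* is an ECM subject; ECM complements are not islands, and the embedded quantifier may take matrix scope.
With no island boundary between them, the object can take inverse scope over the subject via ordinary QR within the clause.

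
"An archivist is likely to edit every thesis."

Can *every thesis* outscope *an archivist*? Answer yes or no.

Yes

*every thesis* is the object of the infinitival complement of a raising predicate; raising infinitives are transparent for QR, so the two DPs are in effect clausemates.
Since no island is crossed, the inverse ordering is licensed alongside surface scope.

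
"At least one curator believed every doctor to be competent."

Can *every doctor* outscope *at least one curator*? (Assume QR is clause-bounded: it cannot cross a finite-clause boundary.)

*every doctor* is an ECM subject; ECM complements are not islands, and the embedded quantifier may take matrix scope.
Since no island is crossed, the inverse ordering is licensed alongside surface scope.

Yes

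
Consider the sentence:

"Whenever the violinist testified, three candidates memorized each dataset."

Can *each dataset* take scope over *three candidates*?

Yes

Neither queried DP is inside the adjunct, so the adjunct-island constraint does not apply.
Clause-internal QR can adjoin the lower DP above the subject, yielding the inverse reading.
The sentence is scopally ambiguous between *three candidates* > *each dataset* and *each dataset* > *three candidates*.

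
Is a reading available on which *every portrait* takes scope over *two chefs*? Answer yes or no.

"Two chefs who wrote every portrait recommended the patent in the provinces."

*every portrait* is embedded in the relative clause *who wrote every portrait*.
A relative clause is a scope island — quantifier raising cannot cross its boundary.
There is no licit LF on which *every portrait* c-commands *two chefs*.

No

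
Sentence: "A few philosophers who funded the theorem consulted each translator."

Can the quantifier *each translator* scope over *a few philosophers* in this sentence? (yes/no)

Yes

*each translator* sits in the matrix clause, not in the relative clause on *a few philosophers*.
Ordinary QR to a clause-peripheral position gives the wide-scope LF for the lower DP.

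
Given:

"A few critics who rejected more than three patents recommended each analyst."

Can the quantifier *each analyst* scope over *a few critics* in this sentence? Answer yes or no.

Yes

The relative clause *who rejected more than three patents* modifies *a few critics*, but *each analyst* is not inside that relative clause — it is an argument of the matrix verb.
Clause-internal QR can adjoin the lower DP above the subject, yielding the inverse reading.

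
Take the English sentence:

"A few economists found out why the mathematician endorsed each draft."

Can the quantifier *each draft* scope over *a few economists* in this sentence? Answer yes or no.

No

*each draft* is embedded in the embedded question *why the mathematician endorsed each draft*.
The wh-island constraint blocks QR out of an embedded interrogative.
*each draft* > *a few economists* would require crossing that boundary, which is illicit.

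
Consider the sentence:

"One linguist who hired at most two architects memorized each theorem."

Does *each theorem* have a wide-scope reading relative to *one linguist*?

Yes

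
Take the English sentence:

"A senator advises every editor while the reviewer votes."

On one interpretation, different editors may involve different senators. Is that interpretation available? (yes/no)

The described interpretation is the *every editor* > *a senator* scoping.
*every editor* is a matrix argument; the adjunct is an island but the target quantifier is outside it.
Nothing blocks QR of the lower DP to a position above the higher one, so inverse scope is available.

Yes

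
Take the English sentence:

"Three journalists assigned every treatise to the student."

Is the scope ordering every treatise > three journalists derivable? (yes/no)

*every treatise* is the matrix object and *three journalists* the matrix subject; the two are clausemates.
With no island boundary between them, the object can take inverse scope over the subject via ordinary QR within the clause.
Both orderings are possible: *three journalists* > *every treatise* and *every treatise* > *three journalists*.

Yes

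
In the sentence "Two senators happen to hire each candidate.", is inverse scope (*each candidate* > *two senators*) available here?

Yes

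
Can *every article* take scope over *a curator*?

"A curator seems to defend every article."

Yes

Infinitival complements of raising predicates do not block QR; *every article* and *a curator* are effectively clausemates.
No island intervenes, so both surface and inverse scope are derivable.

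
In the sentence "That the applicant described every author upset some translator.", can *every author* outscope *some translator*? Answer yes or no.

No

Structurally, *every author* is inside the sentential subject *that the applicant described every author*.
Subjects — clausal subjects included — are islands for extraction, and QR is no exception.
*every author* > *some translator* would require crossing that boundary, which is illicit.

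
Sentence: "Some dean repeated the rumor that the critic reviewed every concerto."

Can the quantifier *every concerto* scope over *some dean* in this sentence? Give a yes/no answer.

No

The DP *every concerto* is contained in the complex NP *the rumor that the critic reviewed every concerto*.
Noun-complement clauses are scope islands (the Complex NP Constraint): a quantifier inside one cannot scope into the matrix.
The inverse ordering *every concerto* > *some dean* is therefore underivable.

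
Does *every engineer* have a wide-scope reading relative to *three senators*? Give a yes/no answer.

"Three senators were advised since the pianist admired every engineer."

No

*every engineer* is embedded in the adjunct clause *since the pianist admired every engineer*.
Scope out of an adjunct clause is unavailable: QR respects the adjunct-island constraint.
*every engineer* > *three senators* would require crossing that boundary, which is illicit.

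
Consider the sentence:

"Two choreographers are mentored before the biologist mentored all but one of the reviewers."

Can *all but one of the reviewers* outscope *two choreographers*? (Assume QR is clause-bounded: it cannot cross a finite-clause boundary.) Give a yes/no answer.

No

*all but one of the reviewers* occurs within the adjunct clause *before the biologist mentored all but one of the reviewers*.
Adjunct clauses are scope islands: a quantifier inside an adjunct cannot raise into the matrix clause.
So the wide-scope reading for *all but one of the reviewers* is blocked.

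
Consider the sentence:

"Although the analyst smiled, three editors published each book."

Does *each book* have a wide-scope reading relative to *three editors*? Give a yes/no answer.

Yes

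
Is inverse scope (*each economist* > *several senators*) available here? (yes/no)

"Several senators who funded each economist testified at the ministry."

No

The target quantifier *each economist* is part of the relative clause *who funded each economist*.
Quantifiers inside a relative clause are trapped there; the RC boundary blocks QR.
*each economist* > *several senators* would require crossing that boundary, which is illicit.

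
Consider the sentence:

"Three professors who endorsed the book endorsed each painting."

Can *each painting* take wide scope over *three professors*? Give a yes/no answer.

Yes

The RC *who endorsed the book* is an island, but *each painting* is not inside it — it is the matrix object, a clausemate of *three professors*.
Since no island is crossed, the inverse ordering is licensed alongside surface scope.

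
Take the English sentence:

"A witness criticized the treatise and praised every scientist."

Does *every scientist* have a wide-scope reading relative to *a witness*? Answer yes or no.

No

Structurally, *every scientist* is inside one conjunct of the coordinate structure (*praised every scientist*).
A quantifier cannot raise out of one conjunct of a coordination across the whole coordinate structure — the CSC applies to QR.
So *every scientist* cannot raise high enough to outscope *a witness*; only the surface ordering *a witness* > *every scientist* is available.
(Only the surface reading survives: one fixed witness with respect to all the relevant scientists.)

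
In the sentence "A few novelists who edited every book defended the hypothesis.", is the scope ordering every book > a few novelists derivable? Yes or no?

The DP *every book* is contained in the relative clause *who edited every book*.
The relative clause forms an island for QR, so the quantifier is confined to the head noun's restrictor.
The inverse ordering *every book* > *a few novelists* is therefore underivable.

No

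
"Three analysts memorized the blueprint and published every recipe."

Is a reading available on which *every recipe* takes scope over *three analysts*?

*every recipe* sits inside one conjunct of the coordinate structure (*published every recipe*).
Asymmetric QR out of one conjunct violates the Coordinate Structure Constraint.
Hence only narrow scope for *every recipe* (under *three analysts*) survives.

No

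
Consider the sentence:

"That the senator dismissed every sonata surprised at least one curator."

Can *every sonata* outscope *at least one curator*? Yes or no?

No

*every sonata* occurs within the sentential subject *that the senator dismissed every sonata*.
Clausal subjects are scope islands; QR from inside the subject into the matrix is barred.
There is no licit LF on which *every sonata* c-commands *at least one curator*.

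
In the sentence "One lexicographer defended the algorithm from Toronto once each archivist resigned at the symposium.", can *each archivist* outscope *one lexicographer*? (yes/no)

No

The target quantifier *each archivist* is part of the adjunct clause *once each archivist resigned at the symposium*.
Adverbial clauses are not L-marked, so they are barriers for QR — the quantifier cannot escape the adjunct.
There is no licit LF on which *each archivist* c-commands *one lexicographer*.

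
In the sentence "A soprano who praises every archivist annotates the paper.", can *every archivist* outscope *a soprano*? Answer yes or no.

No

*every archivist* is embedded in the relative clause *who praises every archivist*.
A relative clause is a scope island — quantifier raising cannot cross its boundary.
Hence only narrow scope for *every archivist* (under *a soprano*) survives.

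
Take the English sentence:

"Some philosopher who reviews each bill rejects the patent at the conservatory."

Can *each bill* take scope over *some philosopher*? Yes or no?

No

Structurally, *each bill* is inside the relative clause *who reviews each bill*.
Relative clauses are scope islands: a quantifier cannot QR out of a relative clause to take scope in the matrix clause.
*each bill* is confined to the island and cannot take scope over *some philosopher*.
(Only the surface reading survives: one fixed philosopher with respect to all the relevant bills.)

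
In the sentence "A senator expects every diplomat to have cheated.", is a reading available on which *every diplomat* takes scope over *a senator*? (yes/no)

This is an ECM construction: *every diplomat* is the infinitival subject, Case-marked by the matrix verb, and the infinitive is transparent for QR.
Ordinary QR to a clause-peripheral position gives the wide-scope LF for the lower DP.

Yes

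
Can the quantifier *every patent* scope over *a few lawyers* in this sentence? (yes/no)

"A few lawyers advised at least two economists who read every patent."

No

The target quantifier *every patent* is part of the relative clause *who read every patent* modifying *at least two economists*.
Quantifiers inside a relative clause are trapped there; the RC boundary blocks QR.
The inverse ordering *every patent* > *a few lawyers* is therefore underivable.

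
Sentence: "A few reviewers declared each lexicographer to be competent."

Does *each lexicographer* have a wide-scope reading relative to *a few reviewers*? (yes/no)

Yes

ECM infinitives lack a CP barrier, so *each lexicographer* can QR over the matrix subject *a few reviewers*.
With no island boundary between them, the object can take inverse scope over the subject via ordinary QR within the clause.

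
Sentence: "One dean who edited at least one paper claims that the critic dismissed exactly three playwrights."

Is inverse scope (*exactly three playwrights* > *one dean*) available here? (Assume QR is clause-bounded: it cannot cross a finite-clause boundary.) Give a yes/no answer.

No

Structurally, *exactly three playwrights* is inside the finite complement clause *that the critic dismissed exactly three playwrights*.
Finite CP is the ceiling for QR here, by assumption.
The inverse ordering *exactly three playwrights* > *one dean* is therefore underivable.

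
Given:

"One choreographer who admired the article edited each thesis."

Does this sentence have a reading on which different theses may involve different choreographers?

Yes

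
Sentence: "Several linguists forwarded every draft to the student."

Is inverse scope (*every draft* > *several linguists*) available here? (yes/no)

Yes

Both DPs are arguments of the same predicate; there is no clause or island boundary between them.
No island intervenes, so both surface and inverse scope are derivable.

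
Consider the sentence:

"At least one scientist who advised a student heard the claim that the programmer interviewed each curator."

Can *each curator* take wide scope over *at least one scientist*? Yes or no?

The DP *each curator* is contained in the complex NP *the claim that the programmer interviewed each curator*.
Since the clause is the complement of a nominal head, the CNPC blocks scope extraction.
*each curator* > *at least one scientist* would require crossing that boundary, which is illicit.

No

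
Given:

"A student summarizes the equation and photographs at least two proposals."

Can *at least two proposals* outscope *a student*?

No

*at least two proposals* occurs within one conjunct of the coordinate structure (*photographs at least two proposals*).
QR out of a conjunct would have to apply non-ATB, which the CSC forbids.
The inverse ordering *at least two proposals* > *a student* is therefore underivable.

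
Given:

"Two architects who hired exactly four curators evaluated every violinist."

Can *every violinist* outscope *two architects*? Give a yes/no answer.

*every violinist* is a matrix argument; only *two architects* is modified by the relative clause *who hired exactly four curators*, so the RC island is irrelevant to the target quantifier.
No island intervenes, so both surface and inverse scope are derivable.
Both orderings are possible: *two architects* > *every violinist* and *every violinist* > *two architects*.

Yes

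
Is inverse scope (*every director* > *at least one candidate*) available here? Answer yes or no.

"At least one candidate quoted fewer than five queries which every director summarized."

*every director* sits inside the relative clause *which every director summarized* modifying *fewer than five queries*.
Relative clauses are scope islands: a quantifier cannot QR out of a relative clause to take scope in the matrix clause.
So *every director* cannot raise to a position above *at least one candidate*.
(Only the surface reading survives: one fixed candidate with respect to all the relevant directors.)

No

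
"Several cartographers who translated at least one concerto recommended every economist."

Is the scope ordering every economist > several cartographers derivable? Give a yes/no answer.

The RC *who translated at least one concerto* is an island, but *every economist* is not inside it — it is the matrix object, a clausemate of *several cartographers*.
With no island boundary between them, the object can take inverse scope over the subject via ordinary QR within the clause.
The sentence is scopally ambiguous between *several cartographers* > *every economist* and *every economist* > *several cartographers*.

Yes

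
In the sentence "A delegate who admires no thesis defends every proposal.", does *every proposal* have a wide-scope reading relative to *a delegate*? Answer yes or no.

Yes

Although the sentence contains a relative clause (*who admires no thesis*), *every proposal* is outside it, in the matrix VP.
Ordinary QR to a clause-peripheral position gives the wide-scope LF for the lower DP.
The sentence is scopally ambiguous between *a delegate* > *every proposal* and *every proposal* > *a delegate*.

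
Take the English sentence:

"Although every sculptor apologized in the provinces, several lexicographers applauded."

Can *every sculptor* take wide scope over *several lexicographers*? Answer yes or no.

*every sculptor* occurs within the adjunct clause *although every sculptor apologized in the provinces*.
Adjuncts are opaque for quantifier raising; a quantifier in an adjunct stays inside it.
*every sculptor* > *several lexicographers* would require crossing that boundary, which is illicit.

No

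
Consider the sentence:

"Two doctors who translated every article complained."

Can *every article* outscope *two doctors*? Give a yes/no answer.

No

The target quantifier *every article* is part of the relative clause *who translated every article*.
Relative clauses are scope islands: a quantifier cannot QR out of a relative clause to take scope in the matrix clause.
So the wide-scope reading for *every article* is blocked.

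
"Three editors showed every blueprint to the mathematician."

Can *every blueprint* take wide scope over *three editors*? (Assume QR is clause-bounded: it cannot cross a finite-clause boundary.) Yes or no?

*every blueprint* is the matrix object and *three editors* the matrix subject; the two are clausemates.
Since no island is crossed, the inverse ordering is licensed alongside surface scope.

Yes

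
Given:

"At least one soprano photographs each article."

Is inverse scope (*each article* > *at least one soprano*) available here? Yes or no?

*each article* and *at least one soprano* are in the same minimal clause.
With no island boundary between them, the object can take inverse scope over the subject via ordinary QR within the clause.

Yes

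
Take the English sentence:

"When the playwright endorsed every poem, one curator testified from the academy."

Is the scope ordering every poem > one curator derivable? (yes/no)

No

*every poem* occurs within the adjunct clause *when the playwright endorsed every poem*.
Adverbial clauses are not L-marked, so they are barriers for QR — the quantifier cannot escape the adjunct.
There is no licit LF on which *every poem* c-commands *one curator*.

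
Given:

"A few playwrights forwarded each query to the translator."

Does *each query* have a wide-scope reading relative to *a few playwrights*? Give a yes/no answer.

Yes

*each query* is the matrix object and *a few playwrights* the matrix subject; the two are clausemates.
Since no island is crossed, the inverse ordering is licensed alongside surface scope.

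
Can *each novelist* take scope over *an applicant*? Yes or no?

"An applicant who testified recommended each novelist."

Yes

The relative clause *who testified* modifies *an applicant*, but *each novelist* is not inside that relative clause — it is an argument of the matrix verb.
QR within a single clause is free, so the lower quantifier may take scope over the higher one.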